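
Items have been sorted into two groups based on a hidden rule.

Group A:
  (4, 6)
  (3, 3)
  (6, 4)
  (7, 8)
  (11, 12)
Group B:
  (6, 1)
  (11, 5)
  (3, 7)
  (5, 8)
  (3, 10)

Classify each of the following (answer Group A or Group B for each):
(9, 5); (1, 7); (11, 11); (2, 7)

The simplest hypothesis consistent with all the labels is: |first − second| ≤ 2.
(9, 5): Group B (|9−5| = 4).
(1, 7): Group B (|1−7| = 6).
(11, 11): Group A (|11−11| = 0).
(2, 7): Group B (|2−7| = 5).

Group B, Group B, Group A, Group B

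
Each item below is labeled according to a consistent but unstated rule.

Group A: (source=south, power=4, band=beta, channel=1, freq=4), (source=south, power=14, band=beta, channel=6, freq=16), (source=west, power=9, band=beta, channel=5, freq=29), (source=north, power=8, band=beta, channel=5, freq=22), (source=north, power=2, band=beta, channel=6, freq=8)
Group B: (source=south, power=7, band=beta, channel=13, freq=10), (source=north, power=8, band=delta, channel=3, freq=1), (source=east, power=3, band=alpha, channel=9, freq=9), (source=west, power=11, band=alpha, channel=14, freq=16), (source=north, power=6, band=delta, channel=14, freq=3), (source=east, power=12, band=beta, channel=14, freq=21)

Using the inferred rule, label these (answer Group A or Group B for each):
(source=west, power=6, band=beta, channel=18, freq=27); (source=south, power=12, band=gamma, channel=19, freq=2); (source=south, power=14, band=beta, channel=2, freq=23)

Group B, Group B, Group A

'Group A' ⟺ band is beta AND channel ≤ 6.
(source=west, power=6, band=beta, channel=18, freq=27) → band is beta, channel = 18 → Group B. (source=south, power=12, band=gamma, channel=19, freq=2) → band is gamma, channel = 19 → Group B. (source=south, power=14, band=beta, channel=2, freq=23) → band is beta, channel = 2 → Group A.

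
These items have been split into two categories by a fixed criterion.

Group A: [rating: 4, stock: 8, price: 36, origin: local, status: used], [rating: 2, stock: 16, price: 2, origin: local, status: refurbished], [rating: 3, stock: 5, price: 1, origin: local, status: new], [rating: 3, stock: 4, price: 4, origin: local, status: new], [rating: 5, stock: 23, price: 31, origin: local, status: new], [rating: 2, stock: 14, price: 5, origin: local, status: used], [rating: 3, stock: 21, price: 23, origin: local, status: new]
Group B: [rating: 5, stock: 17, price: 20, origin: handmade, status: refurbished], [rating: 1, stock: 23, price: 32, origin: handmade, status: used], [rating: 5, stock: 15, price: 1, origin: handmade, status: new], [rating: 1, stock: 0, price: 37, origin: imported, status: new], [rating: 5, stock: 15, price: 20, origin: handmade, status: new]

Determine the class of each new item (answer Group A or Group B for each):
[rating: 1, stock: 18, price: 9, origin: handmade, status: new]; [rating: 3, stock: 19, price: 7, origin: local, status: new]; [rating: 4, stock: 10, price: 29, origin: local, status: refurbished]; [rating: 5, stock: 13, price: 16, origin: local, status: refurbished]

Group B, Group A, Group A, Group A

Rule: origin is local. This holds for each 'Group A' example and fails for each 'Group B' one.
[rating: 1, stock: 18, price: 9, origin: handmade, status: new]: origin is handmade, fails this test → Group B.
[rating: 3, stock: 19, price: 7, origin: local, status: new]: origin is local, fits → Group A.
[rating: 4, stock: 10, price: 29, origin: local, status: refurbished]: origin is local, fits → Group A.
[rating: 5, stock: 13, price: 16, origin: local, status: refurbished]: origin is local, fits → Group A.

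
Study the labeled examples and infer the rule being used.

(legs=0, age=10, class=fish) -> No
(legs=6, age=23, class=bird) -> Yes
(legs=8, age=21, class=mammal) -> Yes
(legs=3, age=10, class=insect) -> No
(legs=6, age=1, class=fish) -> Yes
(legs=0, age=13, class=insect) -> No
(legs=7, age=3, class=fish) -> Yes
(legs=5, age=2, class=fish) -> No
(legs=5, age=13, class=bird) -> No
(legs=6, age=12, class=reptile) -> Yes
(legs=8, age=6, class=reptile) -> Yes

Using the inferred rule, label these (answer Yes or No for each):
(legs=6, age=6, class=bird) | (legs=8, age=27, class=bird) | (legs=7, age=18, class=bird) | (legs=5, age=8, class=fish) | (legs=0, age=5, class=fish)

Yes, Yes, Yes, No, No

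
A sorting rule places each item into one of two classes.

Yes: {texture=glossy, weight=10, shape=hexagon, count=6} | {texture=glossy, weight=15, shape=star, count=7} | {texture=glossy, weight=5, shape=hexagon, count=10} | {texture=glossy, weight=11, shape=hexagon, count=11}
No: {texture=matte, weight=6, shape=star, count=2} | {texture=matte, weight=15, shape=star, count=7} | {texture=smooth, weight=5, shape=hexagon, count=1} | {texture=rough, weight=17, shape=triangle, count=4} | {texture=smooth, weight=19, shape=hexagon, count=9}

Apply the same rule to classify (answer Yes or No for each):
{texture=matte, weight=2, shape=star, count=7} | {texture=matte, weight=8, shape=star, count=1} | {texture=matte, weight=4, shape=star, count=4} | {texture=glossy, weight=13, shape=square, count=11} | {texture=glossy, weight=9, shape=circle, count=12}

The distinguishing property — texture is glossy — holds for all the 'Yes' cases and none of the 'No' cases.

No, No, No, Yes, Yes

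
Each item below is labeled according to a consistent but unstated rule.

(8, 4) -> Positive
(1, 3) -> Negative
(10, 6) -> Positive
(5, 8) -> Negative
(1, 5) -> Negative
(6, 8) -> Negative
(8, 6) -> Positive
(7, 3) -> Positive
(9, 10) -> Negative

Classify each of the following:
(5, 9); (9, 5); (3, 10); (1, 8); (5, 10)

One predicate separates the groups cleanly: first > second.
Negative: (5, 9), since 5 < 9.
Positive: (9, 5), since 9 > 5.
Negative: (3, 10), since 3 < 10.
Negative: (1, 8), since 1 < 8.
Negative: (5, 10), since 5 < 10.

Negative, Positive, Negative, Negative, Negative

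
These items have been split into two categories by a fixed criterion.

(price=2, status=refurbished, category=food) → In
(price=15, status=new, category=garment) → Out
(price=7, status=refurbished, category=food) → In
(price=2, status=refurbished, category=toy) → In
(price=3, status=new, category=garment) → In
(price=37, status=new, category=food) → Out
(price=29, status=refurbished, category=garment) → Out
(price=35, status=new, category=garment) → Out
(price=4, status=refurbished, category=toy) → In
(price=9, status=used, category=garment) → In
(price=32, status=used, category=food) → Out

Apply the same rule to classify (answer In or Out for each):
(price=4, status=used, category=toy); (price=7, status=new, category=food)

A rule that fits every label: price ≤ 9 — true of each 'In' example, false of each 'Out' one.

In, In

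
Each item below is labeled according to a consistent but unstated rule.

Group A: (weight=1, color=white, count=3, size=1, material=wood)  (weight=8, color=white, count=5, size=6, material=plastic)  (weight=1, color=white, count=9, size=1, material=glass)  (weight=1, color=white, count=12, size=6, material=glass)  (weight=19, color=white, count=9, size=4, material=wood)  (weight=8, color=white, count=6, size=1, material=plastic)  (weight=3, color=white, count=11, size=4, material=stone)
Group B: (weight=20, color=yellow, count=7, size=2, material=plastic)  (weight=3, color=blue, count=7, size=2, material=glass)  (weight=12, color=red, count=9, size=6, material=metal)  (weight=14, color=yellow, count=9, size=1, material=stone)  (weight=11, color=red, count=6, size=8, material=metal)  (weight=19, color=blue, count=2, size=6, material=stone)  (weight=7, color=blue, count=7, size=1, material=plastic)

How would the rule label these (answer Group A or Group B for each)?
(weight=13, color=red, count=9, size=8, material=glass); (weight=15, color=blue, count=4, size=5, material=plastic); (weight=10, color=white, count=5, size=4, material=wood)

Group B, Group B, Group A

Checking candidate rules against both groups, what survives is: color is white.
Group B: (weight=13, color=red, count=9, size=8, material=glass), since color is red.
Group B: (weight=15, color=blue, count=4, size=5, material=plastic), since color is blue.
Group A: (weight=10, color=white, count=5, size=4, material=wood), since color is white.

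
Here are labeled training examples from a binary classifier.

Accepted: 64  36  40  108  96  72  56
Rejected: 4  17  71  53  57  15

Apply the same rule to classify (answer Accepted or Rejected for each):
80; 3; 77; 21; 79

Rule: even AND at least 15. This holds for each 'Accepted' example and fails for each 'Rejected' one.
Accepted: 80, since 80 is even, 80 ≥ 15. Rejected: 3, since 3 is odd, 3 < 15. Rejected: 77, since 77 is odd, 77 ≥ 15. Rejected: 21, since 21 is odd, 21 ≥ 15. Rejected: 79, since 79 is odd, 79 ≥ 15.

Accepted, Rejected, Rejected, Rejected, Rejected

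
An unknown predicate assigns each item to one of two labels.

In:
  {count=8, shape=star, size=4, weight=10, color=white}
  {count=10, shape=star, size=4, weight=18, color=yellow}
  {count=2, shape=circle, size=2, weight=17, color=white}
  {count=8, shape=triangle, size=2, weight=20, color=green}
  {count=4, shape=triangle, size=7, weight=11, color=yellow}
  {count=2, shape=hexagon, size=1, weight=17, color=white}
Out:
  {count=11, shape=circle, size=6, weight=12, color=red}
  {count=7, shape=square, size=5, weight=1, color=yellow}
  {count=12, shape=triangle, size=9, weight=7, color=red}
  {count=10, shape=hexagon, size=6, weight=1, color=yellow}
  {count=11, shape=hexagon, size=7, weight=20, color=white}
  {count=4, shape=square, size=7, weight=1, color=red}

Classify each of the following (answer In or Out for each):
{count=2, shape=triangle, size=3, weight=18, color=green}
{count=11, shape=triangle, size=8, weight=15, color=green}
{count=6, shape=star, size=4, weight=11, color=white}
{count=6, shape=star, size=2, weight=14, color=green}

In, Out, In, In

The common property of the 'In' items is: count ≤ 10 AND weight ≥ 7. No 'Out' item has it.
{count=2, shape=triangle, size=3, weight=18, color=green}: count = 2, weight = 18 — qualifies, so In.
{count=11, shape=triangle, size=8, weight=15, color=green}: count = 11, weight = 15 — does not fit, so Out.
{count=6, shape=star, size=4, weight=11, color=white}: count = 6, weight = 11 — qualifies, so In.
{count=6, shape=star, size=2, weight=14, color=green}: count = 6, weight = 14 — qualifies, so In.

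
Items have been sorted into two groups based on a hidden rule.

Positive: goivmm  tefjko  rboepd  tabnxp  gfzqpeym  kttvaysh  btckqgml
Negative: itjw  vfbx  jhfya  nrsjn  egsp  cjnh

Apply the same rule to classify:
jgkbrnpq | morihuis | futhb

Positive, Positive, Negative

The classifier is using: length ≥ 6.
jgkbrnpq: length 8, matches → Positive.
morihuis: length 8, matches → Positive.
futhb: length 5, does not satisfy this → Negative.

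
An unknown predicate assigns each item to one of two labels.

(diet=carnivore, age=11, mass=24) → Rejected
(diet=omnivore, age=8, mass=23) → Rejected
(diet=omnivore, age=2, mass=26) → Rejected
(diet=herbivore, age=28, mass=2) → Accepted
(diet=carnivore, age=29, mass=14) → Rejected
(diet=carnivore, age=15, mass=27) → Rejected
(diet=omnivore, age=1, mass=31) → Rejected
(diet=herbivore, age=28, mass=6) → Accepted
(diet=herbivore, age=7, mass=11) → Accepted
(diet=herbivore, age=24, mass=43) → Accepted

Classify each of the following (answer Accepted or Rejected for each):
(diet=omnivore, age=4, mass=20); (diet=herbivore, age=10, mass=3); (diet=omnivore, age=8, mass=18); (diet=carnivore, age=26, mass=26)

The classifier is using: diet is herbivore.
Rejected: (diet=omnivore, age=4, mass=20), since diet is omnivore. Accepted: (diet=herbivore, age=10, mass=3), since diet is herbivore. Rejected: (diet=omnivore, age=8, mass=18), since diet is omnivore. Rejected: (diet=carnivore, age=26, mass=26), since diet is carnivore.

Rejected, Accepted, Rejected, Rejected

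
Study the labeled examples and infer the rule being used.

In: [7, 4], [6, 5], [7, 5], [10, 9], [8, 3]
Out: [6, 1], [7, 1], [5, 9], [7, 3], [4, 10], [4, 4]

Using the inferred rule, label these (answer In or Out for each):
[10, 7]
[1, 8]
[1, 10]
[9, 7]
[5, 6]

In, Out, Out, In, Out

'In' ⟺ first > second AND sum ≥ 11.
[10, 7]: 10 > 7, 10+7 = 17 — has this property, so In.
[1, 8]: 1 < 8, 1+8 = 9 — fails this test, so Out.
[1, 10]: 1 < 10, 1+10 = 11 — fails this test, so Out.
[9, 7]: 9 > 7, 9+7 = 16 — has this property, so In.
[5, 6]: 5 < 6, 5+6 = 11 — fails this test, so Out.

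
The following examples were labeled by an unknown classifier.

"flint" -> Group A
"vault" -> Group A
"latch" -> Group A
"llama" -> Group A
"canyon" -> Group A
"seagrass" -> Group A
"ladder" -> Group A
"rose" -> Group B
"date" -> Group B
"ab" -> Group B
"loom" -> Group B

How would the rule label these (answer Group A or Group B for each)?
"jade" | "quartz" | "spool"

Group B, Group A, Group A

The common property of the 'Group A' items is: length ≥ 5. No 'Group B' item has it.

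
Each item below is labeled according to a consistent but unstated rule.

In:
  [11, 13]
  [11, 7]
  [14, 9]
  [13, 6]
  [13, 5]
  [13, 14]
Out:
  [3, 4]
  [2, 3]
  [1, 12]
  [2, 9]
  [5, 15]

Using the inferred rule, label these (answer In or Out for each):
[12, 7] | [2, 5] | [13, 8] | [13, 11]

In, Out, In, In

Rule: first ≥ 6. This holds for each 'In' example and fails for each 'Out' one.
[12, 7]: In (first 12). [2, 5]: Out (first 2). [13, 8]: In (first 13). [13, 11]: In (first 13).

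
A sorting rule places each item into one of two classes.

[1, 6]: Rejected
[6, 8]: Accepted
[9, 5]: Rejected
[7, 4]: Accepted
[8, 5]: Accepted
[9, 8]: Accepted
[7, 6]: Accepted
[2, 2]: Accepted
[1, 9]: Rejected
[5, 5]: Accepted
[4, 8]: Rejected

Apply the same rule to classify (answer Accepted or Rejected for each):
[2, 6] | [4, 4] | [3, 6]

The rule appears to be: |first − second| ≤ 3.
[2, 6]: |2−6| = 4 — doesn't match, so Rejected.
[4, 4]: |4−4| = 0 — passes, so Accepted.
[3, 6]: |3−6| = 3 — passes, so Accepted.

Rejected, Accepted, Accepted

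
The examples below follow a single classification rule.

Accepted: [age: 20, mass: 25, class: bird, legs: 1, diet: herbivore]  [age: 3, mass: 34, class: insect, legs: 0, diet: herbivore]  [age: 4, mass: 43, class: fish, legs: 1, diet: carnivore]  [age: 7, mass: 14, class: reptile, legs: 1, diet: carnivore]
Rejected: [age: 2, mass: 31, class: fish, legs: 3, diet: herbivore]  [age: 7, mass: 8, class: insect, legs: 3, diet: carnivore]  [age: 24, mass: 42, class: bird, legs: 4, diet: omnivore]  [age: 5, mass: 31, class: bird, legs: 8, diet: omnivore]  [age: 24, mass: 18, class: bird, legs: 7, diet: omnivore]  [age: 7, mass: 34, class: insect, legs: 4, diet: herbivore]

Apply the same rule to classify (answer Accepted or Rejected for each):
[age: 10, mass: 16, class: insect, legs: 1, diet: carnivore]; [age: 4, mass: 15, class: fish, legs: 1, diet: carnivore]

Accepted, Accepted

The pattern is that an item is 'Accepted' exactly when: legs ≤ 1.
[age: 10, mass: 16, class: insect, legs: 1, diet: carnivore]: Accepted (legs = 1).
[age: 4, mass: 15, class: fish, legs: 1, diet: carnivore]: Accepted (legs = 1).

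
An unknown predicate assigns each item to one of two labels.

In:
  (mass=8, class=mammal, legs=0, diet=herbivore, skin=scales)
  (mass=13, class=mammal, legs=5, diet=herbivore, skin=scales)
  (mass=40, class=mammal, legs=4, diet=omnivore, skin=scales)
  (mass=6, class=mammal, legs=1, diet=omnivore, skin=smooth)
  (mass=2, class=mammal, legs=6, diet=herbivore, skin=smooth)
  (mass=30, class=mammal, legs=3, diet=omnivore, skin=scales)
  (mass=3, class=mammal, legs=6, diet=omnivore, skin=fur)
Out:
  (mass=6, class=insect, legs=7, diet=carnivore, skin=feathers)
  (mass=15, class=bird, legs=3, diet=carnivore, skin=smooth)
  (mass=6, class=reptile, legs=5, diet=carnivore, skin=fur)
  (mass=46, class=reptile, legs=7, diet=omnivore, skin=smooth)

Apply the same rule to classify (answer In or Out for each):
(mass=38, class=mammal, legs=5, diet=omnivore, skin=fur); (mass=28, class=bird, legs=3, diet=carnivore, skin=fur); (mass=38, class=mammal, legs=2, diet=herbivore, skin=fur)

In, Out, In

'In' ⟺ class is mammal.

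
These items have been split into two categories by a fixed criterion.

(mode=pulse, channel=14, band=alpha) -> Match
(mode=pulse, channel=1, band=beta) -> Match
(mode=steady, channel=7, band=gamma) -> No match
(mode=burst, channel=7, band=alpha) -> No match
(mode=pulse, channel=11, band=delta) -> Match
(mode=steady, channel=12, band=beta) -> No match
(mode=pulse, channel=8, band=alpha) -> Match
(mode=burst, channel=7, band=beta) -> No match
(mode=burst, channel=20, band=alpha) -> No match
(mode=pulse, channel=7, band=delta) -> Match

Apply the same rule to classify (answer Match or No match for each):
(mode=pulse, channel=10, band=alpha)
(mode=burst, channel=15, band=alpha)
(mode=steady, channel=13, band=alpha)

Match, No match, No match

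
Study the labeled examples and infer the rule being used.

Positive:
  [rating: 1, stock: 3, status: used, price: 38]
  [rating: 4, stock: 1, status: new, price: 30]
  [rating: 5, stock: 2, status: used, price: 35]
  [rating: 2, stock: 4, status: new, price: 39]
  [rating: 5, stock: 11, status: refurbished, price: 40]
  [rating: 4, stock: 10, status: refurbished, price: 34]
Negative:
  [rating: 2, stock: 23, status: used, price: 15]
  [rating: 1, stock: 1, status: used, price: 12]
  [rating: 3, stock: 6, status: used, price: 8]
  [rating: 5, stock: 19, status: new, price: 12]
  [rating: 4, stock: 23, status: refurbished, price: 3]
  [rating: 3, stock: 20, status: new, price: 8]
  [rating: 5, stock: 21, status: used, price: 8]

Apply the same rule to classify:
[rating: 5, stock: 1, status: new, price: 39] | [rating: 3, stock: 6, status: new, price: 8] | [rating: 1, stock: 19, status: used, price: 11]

Positive, Negative, Negative

One predicate separates the groups cleanly: price ≥ 30.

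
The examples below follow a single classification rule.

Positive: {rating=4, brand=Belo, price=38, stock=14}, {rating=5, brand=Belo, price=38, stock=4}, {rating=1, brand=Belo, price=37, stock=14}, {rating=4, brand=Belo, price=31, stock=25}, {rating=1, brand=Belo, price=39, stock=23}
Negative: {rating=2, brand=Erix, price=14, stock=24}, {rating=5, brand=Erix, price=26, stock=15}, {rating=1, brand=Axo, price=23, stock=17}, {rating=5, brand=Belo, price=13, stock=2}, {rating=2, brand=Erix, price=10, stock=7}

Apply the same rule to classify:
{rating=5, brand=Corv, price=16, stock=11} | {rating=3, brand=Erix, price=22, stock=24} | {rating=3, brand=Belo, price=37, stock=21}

The rule appears to be: price ≥ 31.
{rating=5, brand=Corv, price=16, stock=11}: price = 16 — doesn't match, so Negative.
{rating=3, brand=Erix, price=22, stock=24}: price = 22 — doesn't match, so Negative.
{rating=3, brand=Belo, price=37, stock=21}: price = 37 — matches, so Positive.

Negative, Negative, Positive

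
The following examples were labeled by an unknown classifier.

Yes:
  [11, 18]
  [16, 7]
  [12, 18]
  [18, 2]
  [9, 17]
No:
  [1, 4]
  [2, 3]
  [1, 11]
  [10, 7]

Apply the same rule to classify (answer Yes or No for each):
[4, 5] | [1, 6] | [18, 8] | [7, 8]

No, No, Yes, No

All 'Yes' examples share one property — sum ≥ 20 — and every 'No' example lacks it.
[4, 5]: No (4+5 = 9).
[1, 6]: No (1+6 = 7).
[18, 8]: Yes (18+8 = 26).
[7, 8]: No (7+8 = 15).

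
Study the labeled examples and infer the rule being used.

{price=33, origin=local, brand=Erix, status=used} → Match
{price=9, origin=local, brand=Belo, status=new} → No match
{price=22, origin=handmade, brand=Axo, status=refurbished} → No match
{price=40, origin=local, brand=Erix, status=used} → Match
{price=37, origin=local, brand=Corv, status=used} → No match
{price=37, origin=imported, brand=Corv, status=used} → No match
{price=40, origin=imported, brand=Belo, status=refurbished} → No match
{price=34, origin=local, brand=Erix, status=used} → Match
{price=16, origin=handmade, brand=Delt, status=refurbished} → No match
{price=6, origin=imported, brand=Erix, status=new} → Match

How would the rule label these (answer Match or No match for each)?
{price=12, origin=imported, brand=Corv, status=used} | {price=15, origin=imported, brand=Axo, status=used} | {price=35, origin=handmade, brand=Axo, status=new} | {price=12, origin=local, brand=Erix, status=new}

No match, No match, No match, Match

Checking candidate rules against both groups, what survives is: brand is Erix.
{price=12, origin=imported, brand=Corv, status=used} — brand is Corv, hence No match.
{price=15, origin=imported, brand=Axo, status=used} — brand is Axo, hence No match.
{price=35, origin=handmade, brand=Axo, status=new} — brand is Axo, hence No match.
{price=12, origin=local, brand=Erix, status=new} — brand is Erix, hence Match.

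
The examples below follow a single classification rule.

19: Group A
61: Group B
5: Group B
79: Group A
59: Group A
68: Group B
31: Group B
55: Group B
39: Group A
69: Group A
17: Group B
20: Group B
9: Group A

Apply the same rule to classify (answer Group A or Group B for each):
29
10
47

The distinguishing property — ends in digit 9 — holds for all the 'Group A' cases and none of the 'Group B' cases.

Group A, Group B, Group B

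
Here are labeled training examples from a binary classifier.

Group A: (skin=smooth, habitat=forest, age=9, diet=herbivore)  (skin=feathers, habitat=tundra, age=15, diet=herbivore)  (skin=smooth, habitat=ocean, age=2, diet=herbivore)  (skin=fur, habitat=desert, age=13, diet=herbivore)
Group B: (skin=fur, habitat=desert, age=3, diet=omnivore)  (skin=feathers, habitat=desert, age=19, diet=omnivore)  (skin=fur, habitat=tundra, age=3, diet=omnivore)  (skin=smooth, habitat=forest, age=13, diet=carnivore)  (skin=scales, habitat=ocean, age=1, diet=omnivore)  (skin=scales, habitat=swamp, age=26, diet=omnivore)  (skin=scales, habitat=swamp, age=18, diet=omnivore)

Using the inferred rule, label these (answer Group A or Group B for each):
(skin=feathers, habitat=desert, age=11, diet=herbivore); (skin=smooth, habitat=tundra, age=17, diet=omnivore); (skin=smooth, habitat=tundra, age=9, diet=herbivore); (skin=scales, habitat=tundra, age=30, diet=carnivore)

Group A, Group B, Group A, Group B

One predicate separates the groups cleanly: diet is herbivore.
(skin=feathers, habitat=desert, age=11, diet=herbivore): diet is herbivore — passes, so Group A.
(skin=smooth, habitat=tundra, age=17, diet=omnivore): diet is omnivore — fails the rule, so Group B.
(skin=smooth, habitat=tundra, age=9, diet=herbivore): diet is herbivore — passes, so Group A.
(skin=scales, habitat=tundra, age=30, diet=carnivore): diet is carnivore — fails the rule, so Group B.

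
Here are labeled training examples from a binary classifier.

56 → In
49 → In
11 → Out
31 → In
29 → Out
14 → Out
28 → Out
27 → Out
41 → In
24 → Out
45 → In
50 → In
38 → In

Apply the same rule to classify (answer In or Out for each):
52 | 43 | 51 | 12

In, In, In, Out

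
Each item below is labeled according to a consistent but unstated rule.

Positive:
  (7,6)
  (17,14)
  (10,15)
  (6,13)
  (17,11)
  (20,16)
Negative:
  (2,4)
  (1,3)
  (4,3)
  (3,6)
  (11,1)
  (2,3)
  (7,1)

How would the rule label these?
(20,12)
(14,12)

Positive, Positive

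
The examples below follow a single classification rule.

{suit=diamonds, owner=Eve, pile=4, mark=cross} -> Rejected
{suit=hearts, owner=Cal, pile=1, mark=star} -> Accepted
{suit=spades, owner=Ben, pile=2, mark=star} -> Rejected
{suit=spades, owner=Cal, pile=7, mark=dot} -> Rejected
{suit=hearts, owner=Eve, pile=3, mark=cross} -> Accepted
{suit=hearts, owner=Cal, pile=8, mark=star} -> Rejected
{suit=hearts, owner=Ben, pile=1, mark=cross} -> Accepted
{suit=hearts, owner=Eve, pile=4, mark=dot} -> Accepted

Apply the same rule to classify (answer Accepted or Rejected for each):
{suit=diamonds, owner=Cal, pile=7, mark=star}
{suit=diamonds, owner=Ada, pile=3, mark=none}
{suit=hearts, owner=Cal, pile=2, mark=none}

The rule appears to be: suit is hearts AND pile ≤ 4.
{suit=diamonds, owner=Cal, pile=7, mark=star}: suit is diamonds, pile = 7, does not satisfy this → Rejected.
{suit=diamonds, owner=Ada, pile=3, mark=none}: suit is diamonds, pile = 3, does not satisfy this → Rejected.
{suit=hearts, owner=Cal, pile=2, mark=none}: suit is hearts, pile = 2, checks out → Accepted.

Rejected, Rejected, Accepted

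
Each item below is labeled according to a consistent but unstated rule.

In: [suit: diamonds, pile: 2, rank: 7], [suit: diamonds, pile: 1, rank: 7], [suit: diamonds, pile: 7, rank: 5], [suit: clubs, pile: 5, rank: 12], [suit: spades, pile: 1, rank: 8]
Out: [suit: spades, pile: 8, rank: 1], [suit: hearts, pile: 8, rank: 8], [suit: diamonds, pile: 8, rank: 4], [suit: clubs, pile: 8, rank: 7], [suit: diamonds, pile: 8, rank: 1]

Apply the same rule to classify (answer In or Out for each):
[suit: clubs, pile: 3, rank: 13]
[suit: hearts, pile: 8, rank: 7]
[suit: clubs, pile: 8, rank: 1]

The pattern is that an item is 'In' exactly when: pile ≤ 7.
[suit: clubs, pile: 3, rank: 13]: pile = 3, satisfies this → In.
[suit: hearts, pile: 8, rank: 7]: pile = 8, doesn't qualify → Out.
[suit: clubs, pile: 8, rank: 1]: pile = 8, doesn't qualify → Out.

In, Out, Out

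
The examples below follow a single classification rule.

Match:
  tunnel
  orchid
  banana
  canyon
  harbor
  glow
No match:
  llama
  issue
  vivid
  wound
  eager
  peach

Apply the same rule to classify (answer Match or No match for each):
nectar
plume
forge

The pattern is that an item is 'Match' exactly when: even length.
nectar → length 6 → Match.
plume → length 5 → No match.
forge → length 5 → No match.

Match, No match, No match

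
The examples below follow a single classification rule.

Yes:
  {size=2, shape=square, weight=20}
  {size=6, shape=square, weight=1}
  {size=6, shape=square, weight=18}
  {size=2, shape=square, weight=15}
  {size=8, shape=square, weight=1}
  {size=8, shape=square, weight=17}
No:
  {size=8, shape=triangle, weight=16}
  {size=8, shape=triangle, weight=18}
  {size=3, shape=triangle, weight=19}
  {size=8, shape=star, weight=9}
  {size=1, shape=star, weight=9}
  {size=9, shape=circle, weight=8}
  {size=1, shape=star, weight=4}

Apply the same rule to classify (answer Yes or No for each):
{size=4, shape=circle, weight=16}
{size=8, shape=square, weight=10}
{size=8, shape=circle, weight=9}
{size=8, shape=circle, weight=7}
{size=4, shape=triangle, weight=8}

No, Yes, No, No, No

The distinguishing property — shape is square — holds for all the 'Yes' cases and none of the 'No' cases.
{size=4, shape=circle, weight=16}: No (shape is circle). {size=8, shape=square, weight=10}: Yes (shape is square). {size=8, shape=circle, weight=9}: No (shape is circle). {size=8, shape=circle, weight=7}: No (shape is circle). {size=4, shape=triangle, weight=8}: No (shape is triangle).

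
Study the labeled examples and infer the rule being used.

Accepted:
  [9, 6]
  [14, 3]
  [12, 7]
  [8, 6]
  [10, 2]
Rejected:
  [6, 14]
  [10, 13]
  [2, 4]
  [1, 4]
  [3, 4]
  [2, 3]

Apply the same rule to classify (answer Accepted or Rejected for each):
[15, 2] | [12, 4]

'Accepted' ⟺ first > second.

Accepted, Accepted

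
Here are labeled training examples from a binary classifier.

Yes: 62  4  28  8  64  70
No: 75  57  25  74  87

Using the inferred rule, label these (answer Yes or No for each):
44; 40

The common property of the 'Yes' items is: even AND at most 70. No 'No' item has it.
44: 44 is even, 44 ≤ 70, satisfies this → Yes. 40: 40 is even, 40 ≤ 70, satisfies this → Yes.

Yes, Yes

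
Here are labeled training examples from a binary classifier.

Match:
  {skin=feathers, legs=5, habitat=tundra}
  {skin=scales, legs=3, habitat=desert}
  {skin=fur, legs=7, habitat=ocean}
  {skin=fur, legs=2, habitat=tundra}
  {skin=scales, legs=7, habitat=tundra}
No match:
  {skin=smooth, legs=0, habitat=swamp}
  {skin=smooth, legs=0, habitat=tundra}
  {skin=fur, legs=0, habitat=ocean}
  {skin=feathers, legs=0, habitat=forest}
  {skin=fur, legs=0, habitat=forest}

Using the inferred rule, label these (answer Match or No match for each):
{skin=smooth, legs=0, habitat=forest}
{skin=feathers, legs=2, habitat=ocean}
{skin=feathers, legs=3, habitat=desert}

The distinguishing property — legs ≥ 2 — holds for all the 'Match' cases and none of the 'No match' cases.
{skin=smooth, legs=0, habitat=forest}: legs = 0, doesn't match → No match.
{skin=feathers, legs=2, habitat=ocean}: legs = 2, qualifies → Match.
{skin=feathers, legs=3, habitat=desert}: legs = 3, qualifies → Match.

No match, Match, Match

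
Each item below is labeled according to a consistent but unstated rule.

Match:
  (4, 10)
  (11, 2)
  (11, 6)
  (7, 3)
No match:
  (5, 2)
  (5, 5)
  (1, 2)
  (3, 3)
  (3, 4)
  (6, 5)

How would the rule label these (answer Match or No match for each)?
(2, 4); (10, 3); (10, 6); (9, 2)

No match, Match, Match, Match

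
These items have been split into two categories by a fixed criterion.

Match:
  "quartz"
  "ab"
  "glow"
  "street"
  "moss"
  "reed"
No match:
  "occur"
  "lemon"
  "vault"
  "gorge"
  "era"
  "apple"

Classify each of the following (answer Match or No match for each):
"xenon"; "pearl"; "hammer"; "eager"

The distinguishing property — even length — holds for all the 'Match' cases and none of the 'No match' cases.
No match: "xenon", since length 5. No match: "pearl", since length 5. Match: "hammer", since length 6. No match: "eager", since length 5.

No match, No match, Match, No match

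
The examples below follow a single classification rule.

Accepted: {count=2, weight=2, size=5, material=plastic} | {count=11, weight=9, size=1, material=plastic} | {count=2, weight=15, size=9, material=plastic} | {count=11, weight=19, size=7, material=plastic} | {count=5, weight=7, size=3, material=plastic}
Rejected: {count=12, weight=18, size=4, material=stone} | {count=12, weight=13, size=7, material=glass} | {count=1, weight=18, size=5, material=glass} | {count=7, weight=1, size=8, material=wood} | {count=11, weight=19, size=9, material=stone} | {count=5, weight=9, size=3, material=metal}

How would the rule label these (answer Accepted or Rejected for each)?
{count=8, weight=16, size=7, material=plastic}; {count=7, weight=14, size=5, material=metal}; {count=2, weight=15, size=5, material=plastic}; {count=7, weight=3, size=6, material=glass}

Accepted, Rejected, Accepted, Rejected

The common property of the 'Accepted' items is: material is plastic. No 'Rejected' item has it.
{count=8, weight=16, size=7, material=plastic}: Accepted (material is plastic).
{count=7, weight=14, size=5, material=metal}: Rejected (material is metal).
{count=2, weight=15, size=5, material=plastic}: Accepted (material is plastic).
{count=7, weight=3, size=6, material=glass}: Rejected (material is glass).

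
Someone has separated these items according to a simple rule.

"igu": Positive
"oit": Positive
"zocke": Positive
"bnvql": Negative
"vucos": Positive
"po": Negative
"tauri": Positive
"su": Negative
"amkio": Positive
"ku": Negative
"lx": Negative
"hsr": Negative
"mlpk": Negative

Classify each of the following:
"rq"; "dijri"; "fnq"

Negative, Positive, Negative

One predicate separates the groups cleanly: has ≥ 2 vowels.
"rq": 0 vowels — does not fit, so Negative.
"dijri": 2 vowels — matches, so Positive.
"fnq": 0 vowels — does not fit, so Negative.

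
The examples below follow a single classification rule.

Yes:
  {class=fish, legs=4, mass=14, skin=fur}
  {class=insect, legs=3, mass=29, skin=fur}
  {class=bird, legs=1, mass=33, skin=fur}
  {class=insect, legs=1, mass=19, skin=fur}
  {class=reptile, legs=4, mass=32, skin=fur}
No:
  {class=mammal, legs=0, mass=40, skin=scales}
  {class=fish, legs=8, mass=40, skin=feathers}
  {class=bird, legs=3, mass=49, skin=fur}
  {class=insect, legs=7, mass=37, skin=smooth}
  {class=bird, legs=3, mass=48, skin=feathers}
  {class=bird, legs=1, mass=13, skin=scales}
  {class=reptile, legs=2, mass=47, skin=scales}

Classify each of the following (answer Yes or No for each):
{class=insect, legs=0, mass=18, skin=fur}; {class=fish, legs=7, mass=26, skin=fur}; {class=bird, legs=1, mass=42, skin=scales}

Yes, Yes, No

The pattern is that an item is 'Yes' exactly when: skin is fur AND mass ≤ 33.
Yes: {class=insect, legs=0, mass=18, skin=fur}, since skin is fur, mass = 18. Yes: {class=fish, legs=7, mass=26, skin=fur}, since skin is fur, mass = 26. No: {class=bird, legs=1, mass=42, skin=scales}, since skin is scales, mass = 42.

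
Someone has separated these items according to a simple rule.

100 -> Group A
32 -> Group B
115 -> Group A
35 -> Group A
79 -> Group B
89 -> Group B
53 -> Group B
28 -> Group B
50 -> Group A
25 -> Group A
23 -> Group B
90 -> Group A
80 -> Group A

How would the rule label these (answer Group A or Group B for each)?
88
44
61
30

Checking candidate rules against both groups, what survives is: multiple of 5.
88 → 88 = 5·17 + 3 → Group B. 44 → 44 = 5·8 + 4 → Group B. 61 → 61 = 5·12 + 1 → Group B. 30 → 30 = 5·6 → Group A.

Group B, Group B, Group B, Group A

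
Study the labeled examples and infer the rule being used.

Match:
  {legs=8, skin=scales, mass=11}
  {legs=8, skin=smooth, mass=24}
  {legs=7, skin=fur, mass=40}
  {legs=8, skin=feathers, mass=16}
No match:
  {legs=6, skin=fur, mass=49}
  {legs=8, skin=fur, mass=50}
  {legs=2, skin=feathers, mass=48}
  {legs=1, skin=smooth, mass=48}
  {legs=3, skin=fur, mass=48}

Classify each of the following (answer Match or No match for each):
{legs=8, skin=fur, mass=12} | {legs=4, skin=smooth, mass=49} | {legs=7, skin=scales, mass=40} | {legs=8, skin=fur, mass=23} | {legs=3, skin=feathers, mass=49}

Every 'Match' example satisfies: mass ≤ 40. None of the 'No match' examples do.
{legs=8, skin=fur, mass=12} → mass = 12 → Match.
{legs=4, skin=smooth, mass=49} → mass = 49 → No match.
{legs=7, skin=scales, mass=40} → mass = 40 → Match.
{legs=8, skin=fur, mass=23} → mass = 23 → Match.
{legs=3, skin=feathers, mass=49} → mass = 49 → No match.

Match, No match, Match, Match, No match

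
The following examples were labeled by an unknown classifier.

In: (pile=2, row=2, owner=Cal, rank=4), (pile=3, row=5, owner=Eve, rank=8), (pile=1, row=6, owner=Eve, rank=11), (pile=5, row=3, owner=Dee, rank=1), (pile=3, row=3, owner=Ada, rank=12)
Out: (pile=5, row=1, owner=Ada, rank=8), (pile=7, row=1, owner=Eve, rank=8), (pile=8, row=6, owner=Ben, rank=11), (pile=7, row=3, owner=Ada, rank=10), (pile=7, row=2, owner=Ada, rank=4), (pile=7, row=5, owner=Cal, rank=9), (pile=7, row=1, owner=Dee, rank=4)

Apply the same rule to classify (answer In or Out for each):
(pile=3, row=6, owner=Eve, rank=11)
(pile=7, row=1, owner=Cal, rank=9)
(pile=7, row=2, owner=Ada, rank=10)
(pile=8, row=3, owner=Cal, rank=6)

All 'In' examples share one property — row ≥ 2 AND pile ≤ 5 — and every 'Out' example lacks it.
(pile=3, row=6, owner=Eve, rank=11) — row = 6, pile = 3, hence In. (pile=7, row=1, owner=Cal, rank=9) — row = 1, pile = 7, hence Out. (pile=7, row=2, owner=Ada, rank=10) — row = 2, pile = 7, hence Out. (pile=8, row=3, owner=Cal, rank=6) — row = 3, pile = 8, hence Out.

In, Out, Out, Out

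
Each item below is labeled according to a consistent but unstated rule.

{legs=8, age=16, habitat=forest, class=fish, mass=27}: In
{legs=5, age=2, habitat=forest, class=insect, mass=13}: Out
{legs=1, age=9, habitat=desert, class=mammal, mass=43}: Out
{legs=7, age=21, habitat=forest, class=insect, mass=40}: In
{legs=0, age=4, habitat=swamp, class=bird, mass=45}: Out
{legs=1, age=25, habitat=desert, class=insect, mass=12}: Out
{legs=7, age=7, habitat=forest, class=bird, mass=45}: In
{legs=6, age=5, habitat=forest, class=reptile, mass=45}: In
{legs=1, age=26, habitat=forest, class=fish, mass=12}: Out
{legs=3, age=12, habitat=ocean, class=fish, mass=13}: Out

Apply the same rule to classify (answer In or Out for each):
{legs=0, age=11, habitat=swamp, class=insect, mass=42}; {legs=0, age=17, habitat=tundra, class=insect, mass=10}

'In' ⟺ legs ≥ 6.

Out, Out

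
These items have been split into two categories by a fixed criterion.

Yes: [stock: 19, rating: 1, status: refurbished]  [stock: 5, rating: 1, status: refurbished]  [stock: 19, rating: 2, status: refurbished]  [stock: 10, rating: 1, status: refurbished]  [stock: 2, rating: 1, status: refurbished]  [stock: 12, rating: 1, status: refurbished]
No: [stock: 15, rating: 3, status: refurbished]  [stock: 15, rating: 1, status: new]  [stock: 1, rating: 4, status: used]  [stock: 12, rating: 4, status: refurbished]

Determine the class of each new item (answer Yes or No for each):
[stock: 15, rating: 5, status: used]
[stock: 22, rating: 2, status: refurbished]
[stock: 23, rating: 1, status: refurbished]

No, Yes, Yes

A rule that fits every label: status is refurbished AND rating ≤ 2 — true of each 'Yes' example, false of each 'No' one.
[stock: 15, rating: 5, status: used] → status is used, rating = 5 → No. [stock: 22, rating: 2, status: refurbished] → status is refurbished, rating = 2 → Yes. [stock: 23, rating: 1, status: refurbished] → status is refurbished, rating = 1 → Yes.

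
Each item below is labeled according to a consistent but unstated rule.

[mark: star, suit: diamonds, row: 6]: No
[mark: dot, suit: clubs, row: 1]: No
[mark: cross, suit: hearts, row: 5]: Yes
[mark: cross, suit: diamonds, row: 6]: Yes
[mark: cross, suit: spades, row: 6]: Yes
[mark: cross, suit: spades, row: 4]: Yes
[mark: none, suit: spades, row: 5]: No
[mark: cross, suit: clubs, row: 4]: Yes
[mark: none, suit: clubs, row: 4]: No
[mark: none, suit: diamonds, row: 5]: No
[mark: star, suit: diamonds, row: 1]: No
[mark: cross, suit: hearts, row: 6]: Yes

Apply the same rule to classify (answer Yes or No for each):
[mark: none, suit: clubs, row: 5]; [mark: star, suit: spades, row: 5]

No, No

'Yes' ⟺ mark is cross.
[mark: none, suit: clubs, row: 5]: No (mark is none). [mark: star, suit: spades, row: 5]: No (mark is star).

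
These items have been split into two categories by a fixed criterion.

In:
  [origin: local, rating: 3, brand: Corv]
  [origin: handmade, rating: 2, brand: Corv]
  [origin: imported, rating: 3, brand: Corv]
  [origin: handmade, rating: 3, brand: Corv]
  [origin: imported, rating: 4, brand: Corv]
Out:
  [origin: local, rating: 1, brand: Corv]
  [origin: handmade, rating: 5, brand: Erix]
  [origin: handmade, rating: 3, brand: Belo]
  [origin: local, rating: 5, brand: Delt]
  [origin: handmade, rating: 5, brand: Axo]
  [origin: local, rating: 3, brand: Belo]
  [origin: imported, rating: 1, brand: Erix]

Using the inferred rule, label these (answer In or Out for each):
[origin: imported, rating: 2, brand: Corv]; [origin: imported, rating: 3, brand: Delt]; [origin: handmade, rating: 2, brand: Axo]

In, Out, Out

The pattern is that an item is 'In' exactly when: brand is Corv AND rating ≥ 2.
[origin: imported, rating: 2, brand: Corv]: brand is Corv, rating = 2 — qualifies, so In. [origin: imported, rating: 3, brand: Delt]: brand is Delt, rating = 3 — fails this test, so Out. [origin: handmade, rating: 2, brand: Axo]: brand is Axo, rating = 2 — fails this test, so Out.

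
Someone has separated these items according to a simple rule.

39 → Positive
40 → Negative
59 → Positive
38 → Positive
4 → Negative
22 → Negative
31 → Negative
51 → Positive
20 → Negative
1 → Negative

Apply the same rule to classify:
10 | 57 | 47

The pattern is that an item is 'Positive' exactly when: digit sum ≥ 5.
Negative: 10, since digit sum 1+0 = 1.
Positive: 57, since digit sum 5+7 = 12.
Positive: 47, since digit sum 4+7 = 11.

Negative, Positive, Positive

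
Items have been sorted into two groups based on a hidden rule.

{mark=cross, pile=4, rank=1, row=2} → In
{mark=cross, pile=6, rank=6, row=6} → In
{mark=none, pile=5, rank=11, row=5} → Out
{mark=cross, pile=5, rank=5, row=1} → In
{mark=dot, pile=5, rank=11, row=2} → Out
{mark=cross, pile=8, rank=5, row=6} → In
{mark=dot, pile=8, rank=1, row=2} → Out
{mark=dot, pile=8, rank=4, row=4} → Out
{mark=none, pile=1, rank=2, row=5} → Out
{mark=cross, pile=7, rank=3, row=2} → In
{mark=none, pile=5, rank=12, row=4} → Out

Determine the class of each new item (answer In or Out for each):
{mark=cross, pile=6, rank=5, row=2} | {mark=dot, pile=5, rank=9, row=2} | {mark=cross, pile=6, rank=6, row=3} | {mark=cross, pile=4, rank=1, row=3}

The common property of the 'In' items is: mark is cross. No 'Out' item has it.
{mark=cross, pile=6, rank=5, row=2} — mark is cross, hence In.
{mark=dot, pile=5, rank=9, row=2} — mark is dot, hence Out.
{mark=cross, pile=6, rank=6, row=3} — mark is cross, hence In.
{mark=cross, pile=4, rank=1, row=3} — mark is cross, hence In.

In, Out, In, In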